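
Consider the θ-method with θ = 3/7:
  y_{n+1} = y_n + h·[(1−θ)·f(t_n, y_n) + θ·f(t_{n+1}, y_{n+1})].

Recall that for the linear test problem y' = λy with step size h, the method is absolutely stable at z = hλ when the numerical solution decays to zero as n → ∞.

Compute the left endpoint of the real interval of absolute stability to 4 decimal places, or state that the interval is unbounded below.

left endpoint -14.0000.

Set f=λy, z=hλ:
  y_{n+1} = y_n + z·[4/7·y_n + 3/7·y_{n+1}] ⇒ (1 − 3/7z)y_{n+1} = (1 + 4/7z)y_n
  so R(z) = (1 + 4/7z)/(1 − 3/7z).

Solve |R(x)|<1 on ℝ⁻.
x=-1.57: |R|=0.0615
R=−1: 1+4/7x = −1+3/7x ⇒ -1/7x=2 ⇒ x=2/(-1/7)=-14.0000
Confirm numerically:
  x=-13.818: |R|=0.99624 <1
  x=-12.608: |R|=0.96895 <1
  x=-9.680: |R|=0.88013 <1
  x=-6.704: |R|=0.73089 <1
  x=-14.545: |R|=1.01076 >1
  x=-14.210: |R|=1.00423 >1
  x=-14.097: |R|=1.00197 >1
Stable set (-14.0000, 0).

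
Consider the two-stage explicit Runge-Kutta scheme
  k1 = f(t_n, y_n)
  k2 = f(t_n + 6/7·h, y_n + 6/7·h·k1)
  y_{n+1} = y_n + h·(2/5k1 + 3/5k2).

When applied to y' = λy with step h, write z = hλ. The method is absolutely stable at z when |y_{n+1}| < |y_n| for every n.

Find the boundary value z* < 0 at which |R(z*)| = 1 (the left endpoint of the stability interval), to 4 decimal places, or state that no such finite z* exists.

On y'=λy, z=hλ:
  k1=λy_n ⇒ h·k1=z·y_n;  k2=λ(1+6/7z)y_n ⇒ h·k2=z(1+6/7z)y_n
  y_{n+1}/y_n = 1 + 2/5z + 3/5z(1+6/7z) = 1 + z + 18/35z²
  so R(z) = 1 + z + 18/35z².

Solve |R(x)|<1 on ℝ⁻.
x=-0.91: |R|=0.5159
R=1: x+18/35x²=0 ⇒ x=−35/18=-1.9444; min R=1−1/(4·18/35)=0.5139>−1
Confirm numerically:
  x=-1.598: |R|=0.71528 <1
  x=-1.463: |R|=0.63776 <1
  x=-1.126: |R|=0.52605 <1
  x=-2.476: |R|=1.67687 >1
  x=-2.284: |R|=1.39885 >1
  x=-2.106: |R|=1.17498 >1
So |R|<1 on (-1.9444, 0).

left endpoint -1.9444.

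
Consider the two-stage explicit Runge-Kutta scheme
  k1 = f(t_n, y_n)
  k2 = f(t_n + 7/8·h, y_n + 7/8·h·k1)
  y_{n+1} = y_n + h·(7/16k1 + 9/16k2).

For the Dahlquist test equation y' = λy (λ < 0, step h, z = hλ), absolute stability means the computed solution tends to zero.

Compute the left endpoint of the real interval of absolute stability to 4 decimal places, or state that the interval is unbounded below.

With y'=λy (z=hλ):
  k1=λy_n ⇒ h·k1=z·y_n;  k2=λ(1+7/8z)y_n ⇒ h·k2=z(1+7/8z)y_n
  y_{n+1}/y_n = 1 + 7/16z + 9/16z(1+7/8z) = 1 + z + 63/128z²
  R(z) = 1 + z + 63/128z².

Solve |R(x)|<1 on ℝ⁻.
x=-1.24: |R|=0.5168
R=1: x+63/128x²=0 ⇒ x=−128/63=-2.0317; min R=1−1/(4·63/128)=0.4921>−1
Confirm numerically:
  x=-1.772: |R|=0.77346 <1
  x=-1.750: |R|=0.75732 <1
  x=-1.551: |R|=0.63301 <1
  x=-2.584: |R|=1.70236 >1
  x=-2.345: |R|=1.36155 >1
So |R|<1 on (-2.0317, 0).

z* = -2.0317.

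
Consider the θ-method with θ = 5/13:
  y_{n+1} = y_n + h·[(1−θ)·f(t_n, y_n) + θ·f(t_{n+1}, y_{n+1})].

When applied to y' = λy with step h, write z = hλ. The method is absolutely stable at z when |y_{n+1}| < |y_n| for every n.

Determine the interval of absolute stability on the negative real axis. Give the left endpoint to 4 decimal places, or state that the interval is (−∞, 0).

With y'=λy (z=hλ):
  y_{n+1} = y_n + z·[8/13·y_n + 5/13·y_{n+1}] ⇒ (1 − 5/13z)y_{n+1} = (1 + 8/13z)y_n
  so R(z) = (1 + 8/13z)/(1 − 5/13z).

Boundary: |R(x)|=1, x<0.
x=-1.52: |R|=0.0408
R=−1: 1+8/13x = −1+5/13x ⇒ -3/13x=2 ⇒ x=2/(-3/13)=-8.6667
Confirm numerically:
  x=-7.903: |R|=0.95637 <1
  x=-6.889: |R|=0.88760 <1
  x=-5.712: |R|=0.78672 <1
  x=-9.251: |R|=1.02958 >1
  x=-8.914: |R|=1.01289 >1
  x=-8.808: |R|=1.00743 >1
Stable set (-8.6667, 0).

z∈(-8.6667,0).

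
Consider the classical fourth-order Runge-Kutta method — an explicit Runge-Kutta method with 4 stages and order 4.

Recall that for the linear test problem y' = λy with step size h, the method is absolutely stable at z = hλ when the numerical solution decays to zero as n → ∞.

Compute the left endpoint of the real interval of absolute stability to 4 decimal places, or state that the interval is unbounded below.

left endpoint -2.7853.

On y'=λy, z=hλ:
  order 4, 4-stage ⇒ R(z)=1+z+z^2/2+z^3/6+z^4/24
  (e.g. R(-1.05)=0.35896, |R|=0.35896)

Boundary: |R(x)|=1, x<0.
x=-1.05: |R|=0.3590
|R(-2.53)|=0.6786 |R(-2.41)|=0.5667 |R(-1.79)|=0.2839
Bisect:
  x_lo=-3.3483 |R|=2.2378  x_hi=-0.0894 |R|=0.9145
  mid=-1.71882 |R|=0.27569 →hi
  mid=-2.53354 |R|=0.68220 →hi
  mid=-2.94090 |R|=1.26109 →lo
  mid=-2.73722 |R|=0.92990 →hi
  mid=-2.83906 |R|=1.08413 →lo
  mid=-2.78814 |R|=1.00429 →lo
  mid=-2.76268 |R|=0.96643 →hi
  mid=-2.77541 |R|=0.98519 →hi
  mid=-2.78177 |R|=0.99470 →hi
  mid=-2.78495 |R|=0.99949 →hi
  ...
  [-2.78535,-2.78515] ⇒ x*=-2.7853
So |R|<1 on (-2.7853, 0).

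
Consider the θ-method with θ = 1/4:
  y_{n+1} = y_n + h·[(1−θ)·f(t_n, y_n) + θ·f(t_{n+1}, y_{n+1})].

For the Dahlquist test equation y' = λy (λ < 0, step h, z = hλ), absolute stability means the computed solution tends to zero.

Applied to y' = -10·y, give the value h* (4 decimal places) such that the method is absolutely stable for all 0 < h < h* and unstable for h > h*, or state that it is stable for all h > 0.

(-4.0000,0); λ=-10 ⇒ h* = (4)/10 = 0.4000.

On y'=λy, z=hλ:
  y_{n+1} = y_n + z·[3/4·y_n + 1/4·y_{n+1}] ⇒ (1 − 1/4z)y_{n+1} = (1 + 3/4z)y_n
  so R(z) = (1 + 3/4z)/(1 − 1/4z).

Need |R(x)|<1, x<0.
x=-0.34: |R|=0.6866
R=−1: 1+3/4x = −1+1/4x ⇒ -1/2x=2 ⇒ x=2/(-1/2)=-4.0000
Confirm numerically:
  x=-2.731: |R|=0.62294 <1
  x=-2.112: |R|=0.38220 <1
  x=-2.030: |R|=0.34660 <1
  x=-1.937: |R|=0.30504 <1
  x=-4.417: |R|=1.09909 >1
  x=-4.095: |R|=1.02347 >1
Interval (-4.0000, 0).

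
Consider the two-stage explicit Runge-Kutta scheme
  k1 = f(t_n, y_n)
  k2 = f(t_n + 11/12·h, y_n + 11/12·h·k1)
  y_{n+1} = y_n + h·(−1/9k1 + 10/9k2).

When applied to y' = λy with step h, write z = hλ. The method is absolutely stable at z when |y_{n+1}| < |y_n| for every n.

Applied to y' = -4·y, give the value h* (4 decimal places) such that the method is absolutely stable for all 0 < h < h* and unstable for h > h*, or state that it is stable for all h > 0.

With y'=λy (z=hλ):
  k1=λy_n ⇒ h·k1=z·y_n;  k2=λ(1+11/12z)y_n ⇒ h·k2=z(1+11/12z)y_n
  y_{n+1}/y_n = 1 − 1/9z + 10/9z(1+11/12z) = 1 + z + 55/54z²
  ⇒ R(z) = 1 + z + 55/54z².

Solve |R(x)|<1 on ℝ⁻.
x=-0.59: |R|=0.7645
R=1: x+55/54x²=0 ⇒ x=−54/55=-0.9818; min R=1−1/(4·55/54)=0.7545>−1
Confirm numerically:
  x=-0.748: |R|=0.82187 <1
  x=-0.537: |R|=0.75671 <1
  x=-0.453: |R|=0.75601 <1
  x=-1.231: |R|=1.31242 >1
  x=-1.142: |R|=1.18632 >1
Interval (-0.9818, 0).

(-0.9818,0); λ=-4 ⇒ h* = (54/55)/4 = 0.2455.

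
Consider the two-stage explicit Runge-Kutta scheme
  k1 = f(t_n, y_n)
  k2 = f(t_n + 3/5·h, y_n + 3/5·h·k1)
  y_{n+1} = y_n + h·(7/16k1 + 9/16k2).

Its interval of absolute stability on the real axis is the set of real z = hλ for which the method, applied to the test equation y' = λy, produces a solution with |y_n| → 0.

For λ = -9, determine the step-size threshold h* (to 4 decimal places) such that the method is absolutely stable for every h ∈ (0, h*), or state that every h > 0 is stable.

On y'=λy, z=hλ:
  k1=λy_n ⇒ h·k1=z·y_n;  k2=λ(1+3/5z)y_n ⇒ h·k2=z(1+3/5z)y_n
  y_{n+1}/y_n = 1 + 7/16z + 9/16z(1+3/5z) = 1 + z + 27/80z²
  ⇒ R(z) = 1 + z + 27/80z².

Boundary: |R(x)|=1, x<0.
x=-1.03: |R|=0.3281
R=1: x+27/80x²=0 ⇒ x=−80/27=-2.9630; min R=1−1/(4·27/80)=0.2593>−1
Confirm numerically:
  x=-2.742: |R|=0.79552 <1
  x=-2.283: |R|=0.47608 <1
  x=-1.368: |R|=0.26361 <1
  x=-3.184: |R|=1.23753 >1
  x=-3.163: |R|=1.21354 >1
Stable set (-2.9630, 0).

(-2.9630,0); λ=-9 ⇒ h* = (80/27)/9 = 0.3292.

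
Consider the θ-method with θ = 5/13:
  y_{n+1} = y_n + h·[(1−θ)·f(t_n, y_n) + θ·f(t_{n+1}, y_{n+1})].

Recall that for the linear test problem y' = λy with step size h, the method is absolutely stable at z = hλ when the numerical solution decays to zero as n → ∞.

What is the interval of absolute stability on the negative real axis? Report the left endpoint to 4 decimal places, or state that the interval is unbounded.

Test eqn y'=λy, z=hλ:
  y_{n+1} = y_n + z·[8/13·y_n + 5/13·y_{n+1}] ⇒ (1 − 5/13z)y_{n+1} = (1 + 8/13z)y_n
  so R(z) = (1 + 8/13z)/(1 − 5/13z).

Solve |R(x)|<1 on ℝ⁻.
x=-1.32: |R|=0.1245
R=−1: 1+8/13x = −1+5/13x ⇒ -3/13x=2 ⇒ x=2/(-3/13)=-8.6667
Confirm numerically:
  x=-8.118: |R|=0.96929 <1
  x=-5.197: |R|=0.73300 <1
  x=-4.526: |R|=0.65136 <1
  x=-9.164: |R|=1.02537 >1
  x=-9.070: |R|=1.02074 >1
  x=-9.041: |R|=1.01929 >1
Stable set (-8.6667, 0).

(-8.6667, 0).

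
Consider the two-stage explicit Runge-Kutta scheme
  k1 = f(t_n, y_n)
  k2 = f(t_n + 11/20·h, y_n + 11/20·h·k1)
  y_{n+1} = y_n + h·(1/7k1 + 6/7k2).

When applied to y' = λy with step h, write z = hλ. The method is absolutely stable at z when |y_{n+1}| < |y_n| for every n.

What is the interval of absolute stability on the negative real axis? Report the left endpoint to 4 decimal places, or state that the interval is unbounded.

z∈(-2.1212,0).

On y'=λy, z=hλ:
  k1=λy_n ⇒ h·k1=z·y_n;  k2=λ(1+11/20z)y_n ⇒ h·k2=z(1+11/20z)y_n
  y_{n+1}/y_n = 1 + 1/7z + 6/7z(1+11/20z) = 1 + z + 33/70z²
  ⇒ R(z) = 1 + z + 33/70z².

Need |R(x)|<1, x<0.
x=-0.55: |R|=0.5926
R=1: x+33/70x²=0 ⇒ x=−70/33=-2.1212; min R=1−1/(4·33/70)=0.4697>−1
Confirm numerically:
  x=-1.412: |R|=0.52791 <1
  x=-1.353: |R|=0.51000 <1
  x=-1.056: |R|=0.46971 <1
  x=-0.935: |R|=0.47713 <1
  x=-2.333: |R|=1.23293 >1
  x=-2.187: |R|=1.06783 >1
  x=-2.180: |R|=1.06042 >1
Stable set (-2.1212, 0).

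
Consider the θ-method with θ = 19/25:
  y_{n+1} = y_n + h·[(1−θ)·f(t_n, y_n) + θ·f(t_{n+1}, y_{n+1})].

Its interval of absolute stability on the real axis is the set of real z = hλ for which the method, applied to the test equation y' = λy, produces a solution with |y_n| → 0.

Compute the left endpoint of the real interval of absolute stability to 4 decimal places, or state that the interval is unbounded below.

(−∞, 0) — no finite endpoint.

On y'=λy, z=hλ:
  y_{n+1} = y_n + z·[6/25·y_n + 19/25·y_{n+1}] ⇒ (1 − 19/25z)y_{n+1} = (1 + 6/25z)y_n
  so R(z) = (1 + 6/25z)/(1 − 19/25z).

Boundary: |R(x)|=1, x<0.
x=-1.32: |R|=0.3411
x=-2: |R|=0.2063
x=-10: |R|=0.1628
x=-100: |R|=0.2987
θ=19/25≥1/2 ⇒ |1+6/25x|<|1−19/25x| ∀x<0 ⇒ stable on all of ℝ⁻.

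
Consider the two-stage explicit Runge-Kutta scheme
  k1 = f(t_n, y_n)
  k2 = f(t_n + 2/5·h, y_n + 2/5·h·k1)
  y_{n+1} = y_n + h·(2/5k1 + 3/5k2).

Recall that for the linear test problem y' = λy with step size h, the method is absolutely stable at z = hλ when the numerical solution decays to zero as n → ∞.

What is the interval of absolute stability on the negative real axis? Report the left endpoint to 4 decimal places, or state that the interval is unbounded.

With y'=λy (z=hλ):
  k1=λy_n ⇒ h·k1=z·y_n;  k2=λ(1+2/5z)y_n ⇒ h·k2=z(1+2/5z)y_n
  y_{n+1}/y_n = 1 + 2/5z + 3/5z(1+2/5z) = 1 + z + 6/25z²
  Hence R(z) = 1 + z + 6/25z².

Boundary: |R(x)|=1, x<0.
x=-1.16: |R|=0.1629
R=1: x+6/25x²=0 ⇒ x=−25/6=-4.1667; min R=1−1/(4·6/25)=-0.0417>−1
Confirm numerically:
  x=-3.787: |R|=0.65493 <1
  x=-3.010: |R|=0.16442 <1
  x=-2.214: |R|=0.03757 <1
  x=-4.606: |R|=1.48566 >1
  x=-4.576: |R|=1.44955 >1
  x=-4.262: |R|=1.09751 >1
Interval (-4.1667, 0).

(-4.1667, 0).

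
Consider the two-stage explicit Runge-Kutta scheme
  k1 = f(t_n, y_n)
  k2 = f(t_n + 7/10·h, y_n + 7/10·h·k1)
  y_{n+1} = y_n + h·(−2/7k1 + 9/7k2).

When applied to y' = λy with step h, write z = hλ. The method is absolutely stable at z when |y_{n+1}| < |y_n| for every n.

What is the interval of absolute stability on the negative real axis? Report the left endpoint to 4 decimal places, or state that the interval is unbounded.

z∈(-1.1111,0).

Set f=λy, z=hλ:
  k1=λy_n ⇒ h·k1=z·y_n;  k2=λ(1+7/10z)y_n ⇒ h·k2=z(1+7/10z)y_n
  y_{n+1}/y_n = 1 − 2/7z + 9/7z(1+7/10z) = 1 + z + 9/10z²
  Hence R(z) = 1 + z + 9/10z².

Need |R(x)|<1, x<0.
x=-1.2: |R|=1.0960
R=1: x+9/10x²=0 ⇒ x=−10/9=-1.1111; min R=1−1/(4·9/10)=0.7222>−1
Confirm numerically:
  x=-1.037: |R|=0.93083 <1
  x=-0.960: |R|=0.86944 <1
  x=-0.785: |R|=0.76960 <1
  x=-0.487: |R|=0.72645 <1
  x=-1.678: |R|=1.85612 >1
  x=-1.220: |R|=1.11956 >1
So |R|<1 on (-1.1111, 0).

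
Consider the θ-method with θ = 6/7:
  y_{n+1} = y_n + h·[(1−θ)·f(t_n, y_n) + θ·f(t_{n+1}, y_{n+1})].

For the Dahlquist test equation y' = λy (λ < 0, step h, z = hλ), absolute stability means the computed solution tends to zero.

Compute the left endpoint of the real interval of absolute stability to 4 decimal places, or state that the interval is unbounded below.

unbounded; (−∞, 0).

Test eqn y'=λy, z=hλ:
  y_{n+1} = y_n + z·[1/7·y_n + 6/7·y_{n+1}] ⇒ (1 − 6/7z)y_{n+1} = (1 + 1/7z)y_n
  Hence R(z) = (1 + 1/7z)/(1 − 6/7z).

Solve |R(x)|<1 on ℝ⁻.
x=-1.35: |R|=0.3742
x=-2: |R|=0.2632
x=-10: |R|=0.0448
x=-100: |R|=0.1532
θ=6/7≥1/2 ⇒ |1+1/7x|<|1−6/7x| ∀x<0 ⇒ stable on all of ℝ⁻.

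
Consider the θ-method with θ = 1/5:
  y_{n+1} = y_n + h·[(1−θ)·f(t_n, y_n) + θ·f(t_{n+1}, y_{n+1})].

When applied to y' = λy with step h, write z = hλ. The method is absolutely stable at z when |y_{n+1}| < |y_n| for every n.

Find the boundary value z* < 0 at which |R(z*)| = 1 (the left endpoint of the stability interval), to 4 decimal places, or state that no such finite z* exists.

z* = -3.3333.

On y'=λy, z=hλ:
  y_{n+1} = y_n + z·[4/5·y_n + 1/5·y_{n+1}] ⇒ (1 − 1/5z)y_{n+1} = (1 + 4/5z)y_n
  so R(z) = (1 + 4/5z)/(1 − 1/5z).

Need |R(x)|<1, x<0.
x=-1.52: |R|=0.1656
R=−1: 1+4/5x = −1+1/5x ⇒ -3/5x=2 ⇒ x=2/(-3/5)=-3.3333
Confirm numerically:
  x=-3.134: |R|=0.92648 <1
  x=-2.599: |R|=0.71009 <1
  x=-2.111: |R|=0.48432 <1
  x=-1.971: |R|=0.41371 <1
  x=-3.652: |R|=1.11049 >1
  x=-3.625: |R|=1.10145 >1
Stable set (-3.3333, 0).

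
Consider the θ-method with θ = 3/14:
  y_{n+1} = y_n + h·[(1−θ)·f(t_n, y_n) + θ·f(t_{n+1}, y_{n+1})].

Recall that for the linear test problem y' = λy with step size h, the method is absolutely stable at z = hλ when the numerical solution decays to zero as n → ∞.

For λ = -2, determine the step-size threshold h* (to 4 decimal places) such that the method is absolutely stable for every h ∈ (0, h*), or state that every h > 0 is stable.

(-3.5000,0); λ=-2 ⇒ h* = (7/2)/2 = 1.7500.

Test eqn y'=λy, z=hλ:
  y_{n+1} = y_n + z·[11/14·y_n + 3/14·y_{n+1}] ⇒ (1 − 3/14z)y_{n+1} = (1 + 11/14z)y_n
  Hence R(z) = (1 + 11/14z)/(1 − 3/14z).

Solve |R(x)|<1 on ℝ⁻.
x=-1.02: |R|=0.1630
R=−1: 1+11/14x = −1+3/14x ⇒ -4/7x=2 ⇒ x=2/(-4/7)=-3.5000
Confirm numerically:
  x=-2.516: |R|=0.63468 <1
  x=-2.389: |R|=0.58010 <1
  x=-2.127: |R|=0.46107 <1
  x=-1.580: |R|=0.18036 <1
  x=-4.091: |R|=1.17996 >1
  x=-3.667: |R|=1.05344 >1
So |R|<1 on (-3.5000, 0).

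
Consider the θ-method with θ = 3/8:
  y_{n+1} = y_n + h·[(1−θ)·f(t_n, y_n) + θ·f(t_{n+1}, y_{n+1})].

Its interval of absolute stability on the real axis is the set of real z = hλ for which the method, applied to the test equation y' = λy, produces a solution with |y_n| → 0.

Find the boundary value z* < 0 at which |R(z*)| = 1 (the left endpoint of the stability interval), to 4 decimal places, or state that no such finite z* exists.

z* = -8.0000.

Set f=λy, z=hλ:
  y_{n+1} = y_n + z·[5/8·y_n + 3/8·y_{n+1}] ⇒ (1 − 3/8z)y_{n+1} = (1 + 5/8z)y_n
  ⇒ R(z) = (1 + 5/8z)/(1 − 3/8z).

Need |R(x)|<1, x<0.
x=-1.42: |R|=0.0734
R=−1: 1+5/8x = −1+3/8x ⇒ -1/4x=2 ⇒ x=2/(-1/4)=-8.0000
Confirm numerically:
  x=-5.499: |R|=0.79581 <1
  x=-4.663: |R|=0.69648 <1
  x=-3.282: |R|=0.47125 <1
  x=-8.163: |R|=1.01003 >1
  x=-8.095: |R|=1.00589 >1
  x=-8.070: |R|=1.00435 >1
Interval (-8.0000, 0).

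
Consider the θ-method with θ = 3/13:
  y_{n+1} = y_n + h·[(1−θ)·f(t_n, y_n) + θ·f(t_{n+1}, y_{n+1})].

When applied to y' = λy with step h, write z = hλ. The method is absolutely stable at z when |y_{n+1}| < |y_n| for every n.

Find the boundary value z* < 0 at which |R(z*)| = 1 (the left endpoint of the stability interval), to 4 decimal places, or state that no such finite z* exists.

Set f=λy, z=hλ:
  y_{n+1} = y_n + z·[10/13·y_n + 3/13·y_{n+1}] ⇒ (1 − 3/13z)y_{n+1} = (1 + 10/13z)y_n
  ⇒ R(z) = (1 + 10/13z)/(1 − 3/13z).

Solve |R(x)|<1 on ℝ⁻.
x=-1.06: |R|=0.1483
R=−1: 1+10/13x = −1+3/13x ⇒ -7/13x=2 ⇒ x=2/(-7/13)=-3.7143
Confirm numerically:
  x=-3.536: |R|=0.94714 <1
  x=-3.453: |R|=0.92170 <1
  x=-1.726: |R|=0.23435 <1
  x=-3.919: |R|=1.05788 >1
  x=-3.916: |R|=1.05706 >1
Stable set (-3.7143, 0).

left endpoint -3.7143.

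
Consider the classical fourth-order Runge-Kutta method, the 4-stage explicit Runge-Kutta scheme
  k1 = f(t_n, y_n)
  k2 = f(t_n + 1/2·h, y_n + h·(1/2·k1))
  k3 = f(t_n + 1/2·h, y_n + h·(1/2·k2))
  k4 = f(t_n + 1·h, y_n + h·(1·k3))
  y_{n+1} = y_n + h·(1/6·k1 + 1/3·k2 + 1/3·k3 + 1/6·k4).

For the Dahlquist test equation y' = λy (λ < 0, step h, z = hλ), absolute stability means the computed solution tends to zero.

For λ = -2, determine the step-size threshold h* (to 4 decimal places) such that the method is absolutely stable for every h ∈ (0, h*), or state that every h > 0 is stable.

With y'=λy (z=hλ):
  order 4, 4-stage ⇒ R(z)=1+z+z^2/2+z^3/6+z^4/24
  (e.g. R(-0.65)=0.52292, |R|=0.52292)

Need |R(x)|<1, x<0.
x=-0.65: |R|=0.5229
|R(-2.7)|=0.8788 |R(-2.67)|=0.8396 |R(-1.93)|=0.3124
Bisect:
  x_lo=-3.4659 |R|=2.6138  x_hi=-0.1418 |R|=0.8678
  mid=-1.80385 |R|=0.28599 →hi
  mid=-2.63488 |R|=0.79591 →hi
  mid=-3.05039 |R|=1.47900 →lo
  mid=-2.84263 |R|=1.08995 →lo
  mid=-2.73875 |R|=0.93207 →hi
  mid=-2.79069 |R|=1.00817 →lo
  mid=-2.76472 |R|=0.96943 →hi
  ...
  [-2.78542,-2.78522] ⇒ x*=-2.7853
So |R|<1 on (-2.7853, 0).

(-2.7853,0); λ=-2 ⇒ h* = 1.3926.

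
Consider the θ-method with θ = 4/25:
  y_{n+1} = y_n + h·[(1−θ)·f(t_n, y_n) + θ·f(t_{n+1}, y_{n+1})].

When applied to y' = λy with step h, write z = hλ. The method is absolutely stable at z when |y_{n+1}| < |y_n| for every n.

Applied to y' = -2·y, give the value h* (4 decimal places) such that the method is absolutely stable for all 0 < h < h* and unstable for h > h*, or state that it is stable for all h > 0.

Test eqn y'=λy, z=hλ:
  y_{n+1} = y_n + z·[21/25·y_n + 4/25·y_{n+1}] ⇒ (1 − 4/25z)y_{n+1} = (1 + 21/25z)y_n
  R(z) = (1 + 21/25z)/(1 − 4/25z).

Boundary: |R(x)|=1, x<0.
x=-1.59: |R|=0.2675
R=−1: 1+21/25x = −1+4/25x ⇒ -17/25x=2 ⇒ x=2/(-17/25)=-2.9412
Confirm numerically:
  x=-2.912: |R|=0.98647 <1
  x=-2.660: |R|=0.86588 <1
  x=-2.587: |R|=0.82967 <1
  x=-2.460: |R|=0.76521 <1
  x=-3.512: |R|=1.24851 >1
  x=-3.285: |R|=1.15325 >1
So |R|<1 on (-2.9412, 0).

(-2.9412,0); λ=-2 ⇒ h* = (50/17)/2 = 1.4706.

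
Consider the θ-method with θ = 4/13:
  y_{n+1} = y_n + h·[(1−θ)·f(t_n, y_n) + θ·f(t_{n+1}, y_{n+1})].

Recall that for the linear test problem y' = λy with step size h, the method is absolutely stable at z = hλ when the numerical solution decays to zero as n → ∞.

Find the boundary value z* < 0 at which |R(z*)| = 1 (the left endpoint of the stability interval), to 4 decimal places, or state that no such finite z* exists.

On y'=λy, z=hλ:
  y_{n+1} = y_n + z·[9/13·y_n + 4/13·y_{n+1}] ⇒ (1 − 4/13z)y_{n+1} = (1 + 9/13z)y_n
  ⇒ R(z) = (1 + 9/13z)/(1 − 4/13z).

Need |R(x)|<1, x<0.
x=-1.2: |R|=0.1236
R=−1: 1+9/13x = −1+4/13x ⇒ -5/13x=2 ⇒ x=2/(-5/13)=-5.2000
Confirm numerically:
  x=-5.161: |R|=0.99420 <1
  x=-3.054: |R|=0.57448 <1
  x=-2.669: |R|=0.46549 <1
  x=-5.771: |R|=1.07912 >1
  x=-5.274: |R|=1.01085 >1
Stable set (-5.2000, 0).

left endpoint -5.2000.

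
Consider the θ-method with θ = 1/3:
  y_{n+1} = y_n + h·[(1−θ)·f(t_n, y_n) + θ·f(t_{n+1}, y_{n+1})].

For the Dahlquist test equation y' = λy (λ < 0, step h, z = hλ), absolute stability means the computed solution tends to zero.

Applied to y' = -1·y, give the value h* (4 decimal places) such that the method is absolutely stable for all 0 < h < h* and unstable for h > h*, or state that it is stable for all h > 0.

With y'=λy (z=hλ):
  y_{n+1} = y_n + z·[2/3·y_n + 1/3·y_{n+1}] ⇒ (1 − 1/3z)y_{n+1} = (1 + 2/3z)y_n
  ⇒ R(z) = (1 + 2/3z)/(1 − 1/3z).

Boundary: |R(x)|=1, x<0.
x=-1.38: |R|=0.0548
R=−1: 1+2/3x = −1+1/3x ⇒ -1/3x=2 ⇒ x=2/(-1/3)=-6.0000
Confirm numerically:
  x=-4.687: |R|=0.82919 <1
  x=-3.825: |R|=0.68132 <1
  x=-2.859: |R|=0.46390 <1
  x=-6.337: |R|=1.03609 >1
  x=-6.232: |R|=1.02513 >1
Interval (-6.0000, 0).

(-6.0000,0); λ=-1 ⇒ h* = (6)/1 = 6.0000.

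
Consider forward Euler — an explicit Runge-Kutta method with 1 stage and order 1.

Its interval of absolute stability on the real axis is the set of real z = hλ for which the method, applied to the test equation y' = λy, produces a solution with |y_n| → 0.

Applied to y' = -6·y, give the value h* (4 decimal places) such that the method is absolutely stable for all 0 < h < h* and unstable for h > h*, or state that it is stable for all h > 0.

(-2.0000,0); λ=-6 ⇒ h* = 0.3333.

With y'=λy (z=hλ):
  order 1, 1-stage ⇒ R(z)=1+z
  (e.g. R(-1.18)=-0.18000, |R|=0.18000)

Find x<0 with |R(x)|<1.
x=-1.18: |R|=0.1800
|R(-2.15)|=1.1500 |R(-1.66)|=0.6600 |R(-1.13)|=0.1300
Bisect:
  x_lo=-2.3472 |R|=1.3472  x_hi=-0.3738 |R|=0.6262
  mid=-1.36046 |R|=0.36046 →hi
  mid=-1.85381 |R|=0.85381 →hi
  mid=-2.10049 |R|=1.10049 →lo
  mid=-1.97715 |R|=0.97715 →hi
  mid=-2.03882 |R|=1.03882 →lo
  mid=-2.00798 |R|=1.00798 →lo
  mid=-1.99257 |R|=0.99257 →hi
  mid=-2.00027 |R|=1.00027 →lo
  ...
  [-2.00003,-1.99991] ⇒ x*=-2.0000
Stable set (-2.0000, 0).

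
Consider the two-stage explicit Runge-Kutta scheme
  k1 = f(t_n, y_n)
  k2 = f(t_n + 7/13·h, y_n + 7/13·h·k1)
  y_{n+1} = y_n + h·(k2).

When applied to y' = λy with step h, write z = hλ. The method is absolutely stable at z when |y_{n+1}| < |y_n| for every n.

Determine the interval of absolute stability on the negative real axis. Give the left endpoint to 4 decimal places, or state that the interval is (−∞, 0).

With y'=λy (z=hλ):
  k1=λy_n ⇒ h·k1=z·y_n;  k2=λ(1+7/13z)y_n ⇒ h·k2=z(1+7/13z)y_n
  y_{n+1}/y_n = 1 + z(1+7/13z) = 1 + z + 7/13z²
  ⇒ R(z) = 1 + z + 7/13z².

Find x<0 with |R(x)|<1.
x=-1.7: |R|=0.8562
R=1: x+7/13x²=0 ⇒ x=−13/7=-1.8571; min R=1−1/(4·7/13)=0.5357>−1
Confirm numerically:
  x=-1.778: |R|=0.92423 <1
  x=-1.324: |R|=0.61991 <1
  x=-1.118: |R|=0.55504 <1
  x=-0.851: |R|=0.53895 <1
  x=-2.129: |R|=1.31165 >1
  x=-1.999: |R|=1.15269 >1
So |R|<1 on (-1.8571, 0).

(-1.8571, 0).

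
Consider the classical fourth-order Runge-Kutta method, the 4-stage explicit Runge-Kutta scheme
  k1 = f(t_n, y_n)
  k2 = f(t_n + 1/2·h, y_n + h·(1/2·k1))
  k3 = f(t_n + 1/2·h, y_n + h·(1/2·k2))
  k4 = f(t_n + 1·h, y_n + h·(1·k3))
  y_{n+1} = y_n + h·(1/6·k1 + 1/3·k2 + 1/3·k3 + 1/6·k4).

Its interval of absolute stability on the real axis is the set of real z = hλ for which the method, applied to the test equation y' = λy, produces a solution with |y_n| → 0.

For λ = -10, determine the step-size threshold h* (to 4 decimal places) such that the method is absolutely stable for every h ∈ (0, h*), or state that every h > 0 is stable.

(-2.7853,0); λ=-10 ⇒ h* = 0.2785.

On y'=λy, z=hλ:
  order 4, 4-stage ⇒ R(z)=1+z+z^2/2+z^3/6+z^4/24
  (e.g. R(-1.29)=0.29965, |R|=0.29965)

Need |R(x)|<1, x<0.
x=-1.29: |R|=0.2997
|R(-3.02)|=1.4155 |R(-1.95)|=0.3179 |R(-0.77)|=0.4650
Bisect:
  x_lo=-3.2447 |R|=1.9444  x_hi=-0.0553 |R|=0.9462
  mid=-1.65003 |R|=0.27140 →hi
  mid=-2.44739 |R|=0.59913 →hi
  mid=-2.84606 |R|=1.09556 →lo
  mid=-2.64673 |R|=0.81041 →hi
  mid=-2.74640 |R|=0.94292 →hi
  mid=-2.79623 |R|=1.01661 →lo
  mid=-2.77131 |R|=0.97912 →hi
  mid=-2.78377 |R|=0.99771 →hi
  ...
  [-2.78533,-2.78513] ⇒ x*=-2.7853
Interval (-2.7853, 0).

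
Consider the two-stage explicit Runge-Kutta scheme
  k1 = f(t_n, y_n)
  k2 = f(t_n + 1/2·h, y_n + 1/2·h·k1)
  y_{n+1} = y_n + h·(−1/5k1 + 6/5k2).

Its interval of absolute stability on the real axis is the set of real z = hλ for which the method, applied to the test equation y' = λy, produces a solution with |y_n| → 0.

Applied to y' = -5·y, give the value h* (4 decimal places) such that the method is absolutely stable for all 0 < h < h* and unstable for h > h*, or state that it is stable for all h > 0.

(-1.6667,0); λ=-5 ⇒ h* = (5/3)/5 = 0.3333.

Set f=λy, z=hλ:
  k1=λy_n ⇒ h·k1=z·y_n;  k2=λ(1+1/2z)y_n ⇒ h·k2=z(1+1/2z)y_n
  y_{n+1}/y_n = 1 − 1/5z + 6/5z(1+1/2z) = 1 + z + 3/5z²
  so R(z) = 1 + z + 3/5z².

Solve |R(x)|<1 on ℝ⁻.
x=-1.15: |R|=0.6435
R=1: x+3/5x²=0 ⇒ x=−5/3=-1.6667; min R=1−1/(4·3/5)=0.5833>−1
Confirm numerically:
  x=-1.590: |R|=0.92686 <1
  x=-1.414: |R|=0.78564 <1
  x=-1.315: |R|=0.72253 <1
  x=-0.817: |R|=0.58349 <1
  x=-2.224: |R|=1.74371 >1
  x=-1.858: |R|=1.21330 >1
So |R|<1 on (-1.6667, 0).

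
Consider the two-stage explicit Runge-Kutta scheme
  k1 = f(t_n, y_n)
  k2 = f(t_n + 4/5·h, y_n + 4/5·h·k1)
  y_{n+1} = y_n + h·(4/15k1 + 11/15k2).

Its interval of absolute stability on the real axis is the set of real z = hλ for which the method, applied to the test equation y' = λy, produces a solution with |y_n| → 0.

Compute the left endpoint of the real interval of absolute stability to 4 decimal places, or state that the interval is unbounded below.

left endpoint -1.7045.

On y'=λy, z=hλ:
  k1=λy_n ⇒ h·k1=z·y_n;  k2=λ(1+4/5z)y_n ⇒ h·k2=z(1+4/5z)y_n
  y_{n+1}/y_n = 1 + 4/15z + 11/15z(1+4/5z) = 1 + z + 44/75z²
  Hence R(z) = 1 + z + 44/75z².

Need |R(x)|<1, x<0.
x=-1.25: |R|=0.6667
R=1: x+44/75x²=0 ⇒ x=−75/44=-1.7045; min R=1−1/(4·44/75)=0.5739>−1
Confirm numerically:
  x=-1.575: |R|=0.88030 <1
  x=-0.992: |R|=0.58532 <1
  x=-0.749: |R|=0.58012 <1
  x=-2.282: |R|=1.77308 >1
  x=-2.030: |R|=1.38759 >1
  x=-1.772: |R|=1.07012 >1
So |R|<1 on (-1.7045, 0).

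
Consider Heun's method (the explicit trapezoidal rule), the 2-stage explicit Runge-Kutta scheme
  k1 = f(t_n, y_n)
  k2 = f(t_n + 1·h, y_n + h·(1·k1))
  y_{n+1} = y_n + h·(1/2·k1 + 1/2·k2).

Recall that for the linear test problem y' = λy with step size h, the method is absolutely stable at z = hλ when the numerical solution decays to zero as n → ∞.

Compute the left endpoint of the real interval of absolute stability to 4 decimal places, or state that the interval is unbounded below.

z* = -2.0000.

Set f=λy, z=hλ:
  order 2, 2-stage ⇒ R(z)=1+z+z^2/2
  (e.g. R(-1.42)=0.58820, |R|=0.58820)

Solve |R(x)|<1 on ℝ⁻.
x=-1.42: |R|=0.5882
|R(-2.29)|=1.3321 |R(-2.06)|=1.0618 |R(-1.67)|=0.7244
Bisect:
  x_lo=-2.6926 |R|=1.9324  x_hi=-0.3161 |R|=0.7338
  mid=-1.50435 |R|=0.62718 →hi
  mid=-2.09846 |R|=1.10331 →lo
  mid=-1.80140 |R|=0.82112 →hi
  mid=-1.94993 |R|=0.95119 →hi
  mid=-2.02420 |R|=1.02449 →lo
  mid=-1.98707 |R|=0.98715 →hi
  mid=-2.00563 |R|=1.00565 →lo
  ...
  [-2.00012,-1.99997] ⇒ x*=-2.0000
Stable set (-2.0000, 0).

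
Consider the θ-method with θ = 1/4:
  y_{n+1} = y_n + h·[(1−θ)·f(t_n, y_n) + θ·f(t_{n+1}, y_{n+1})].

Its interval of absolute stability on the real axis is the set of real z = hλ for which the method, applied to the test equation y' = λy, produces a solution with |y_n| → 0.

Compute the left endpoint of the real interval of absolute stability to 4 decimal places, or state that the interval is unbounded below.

z* = -4.0000.

On y'=λy, z=hλ:
  y_{n+1} = y_n + z·[3/4·y_n + 1/4·y_{n+1}] ⇒ (1 − 1/4z)y_{n+1} = (1 + 3/4z)y_n
  Hence R(z) = (1 + 3/4z)/(1 − 1/4z).

Solve |R(x)|<1 on ℝ⁻.
x=-0.75: |R|=0.3684
R=−1: 1+3/4x = −1+1/4x ⇒ -1/2x=2 ⇒ x=2/(-1/2)=-4.0000
Confirm numerically:
  x=-3.175: |R|=0.77003 <1
  x=-2.901: |R|=0.68150 <1
  x=-2.658: |R|=0.59688 <1
  x=-4.531: |R|=1.12449 >1
  x=-4.258: |R|=1.06248 >1
  x=-4.051: |R|=1.01267 >1
So |R|<1 on (-4.0000, 0).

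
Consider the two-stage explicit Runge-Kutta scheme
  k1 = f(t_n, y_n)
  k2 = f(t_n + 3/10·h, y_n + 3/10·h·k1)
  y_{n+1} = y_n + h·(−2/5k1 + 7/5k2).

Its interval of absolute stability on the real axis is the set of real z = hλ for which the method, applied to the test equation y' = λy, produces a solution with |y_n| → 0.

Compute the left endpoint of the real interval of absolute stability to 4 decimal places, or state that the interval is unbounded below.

With y'=λy (z=hλ):
  k1=λy_n ⇒ h·k1=z·y_n;  k2=λ(1+3/10z)y_n ⇒ h·k2=z(1+3/10z)y_n
  y_{n+1}/y_n = 1 − 2/5z + 7/5z(1+3/10z) = 1 + z + 21/50z²
  Hence R(z) = 1 + z + 21/50z².

Solve |R(x)|<1 on ℝ⁻.
x=-1.7: |R|=0.5138
R=1: x+21/50x²=0 ⇒ x=−50/21=-2.3810; min R=1−1/(4·21/50)=0.4048>−1
Confirm numerically:
  x=-1.892: |R|=0.61146 <1
  x=-1.727: |R|=0.52566 <1
  x=-1.532: |R|=0.45375 <1
  x=-2.760: |R|=1.43939 >1
  x=-2.730: |R|=1.40022 >1
  x=-2.656: |R|=1.30682 >1
Stable set (-2.3810, 0).

left endpoint -2.3810.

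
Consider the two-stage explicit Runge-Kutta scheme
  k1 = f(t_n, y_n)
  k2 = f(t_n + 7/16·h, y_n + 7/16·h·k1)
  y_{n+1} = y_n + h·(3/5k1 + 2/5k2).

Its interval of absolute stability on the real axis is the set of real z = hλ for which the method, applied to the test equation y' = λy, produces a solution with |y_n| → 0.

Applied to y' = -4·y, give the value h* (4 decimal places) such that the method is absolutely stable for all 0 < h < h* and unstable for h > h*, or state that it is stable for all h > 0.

With y'=λy (z=hλ):
  k1=λy_n ⇒ h·k1=z·y_n;  k2=λ(1+7/16z)y_n ⇒ h·k2=z(1+7/16z)y_n
  y_{n+1}/y_n = 1 + 3/5z + 2/5z(1+7/16z) = 1 + z + 7/40z²
  so R(z) = 1 + z + 7/40z².

Solve |R(x)|<1 on ℝ⁻.
x=-0.6: |R|=0.4630
R=1: x+7/40x²=0 ⇒ x=−40/7=-5.7143; min R=1−1/(4·7/40)=-0.4286>−1
Confirm numerically:
  x=-4.606: |R|=0.10667 <1
  x=-4.384: |R|=0.02060 <1
  x=-2.599: |R|=0.41691 <1
  x=-2.503: |R|=0.40662 <1
  x=-6.269: |R|=1.60856 >1
  x=-5.909: |R|=1.20135 >1
  x=-5.773: |R|=1.05932 >1
Interval (-5.7143, 0).

(-5.7143,0); λ=-4 ⇒ h* = (40/7)/4 = 1.4286.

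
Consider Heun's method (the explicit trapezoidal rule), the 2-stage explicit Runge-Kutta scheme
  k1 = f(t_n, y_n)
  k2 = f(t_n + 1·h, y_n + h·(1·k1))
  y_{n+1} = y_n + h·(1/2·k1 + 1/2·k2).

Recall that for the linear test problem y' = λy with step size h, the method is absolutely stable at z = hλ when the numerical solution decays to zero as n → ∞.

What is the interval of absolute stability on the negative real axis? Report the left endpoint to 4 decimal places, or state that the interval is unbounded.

Set f=λy, z=hλ:
  order 2, 2-stage ⇒ R(z)=1+z+z^2/2
  (e.g. R(-1.75)=0.78125, |R|=0.78125)

Boundary: |R(x)|=1, x<0.
x=-1.75: |R|=0.7812
|R(-1.86)|=0.8698 |R(-1.31)|=0.5481 |R(-0.99)|=0.5000
Bisect:
  x_lo=-2.3390 |R|=1.3965  x_hi=-0.1536 |R|=0.8582
  mid=-1.24632 |R|=0.53034 →hi
  mid=-1.79266 |R|=0.81416 →hi
  mid=-2.06583 |R|=1.06800 →lo
  mid=-1.92925 |R|=0.93175 →hi
  mid=-1.99754 |R|=0.99754 →hi
  mid=-2.03169 |R|=1.03219 →lo
  mid=-2.01461 |R|=1.01472 →lo
  mid=-2.00608 |R|=1.00609 →lo
  mid=-2.00181 |R|=1.00181 →lo
  mid=-1.99967 |R|=0.99967 →hi
  ...
  [-2.00007,-1.99994] ⇒ x*=-2.0000
Interval (-2.0000, 0).

(-2.0000, 0).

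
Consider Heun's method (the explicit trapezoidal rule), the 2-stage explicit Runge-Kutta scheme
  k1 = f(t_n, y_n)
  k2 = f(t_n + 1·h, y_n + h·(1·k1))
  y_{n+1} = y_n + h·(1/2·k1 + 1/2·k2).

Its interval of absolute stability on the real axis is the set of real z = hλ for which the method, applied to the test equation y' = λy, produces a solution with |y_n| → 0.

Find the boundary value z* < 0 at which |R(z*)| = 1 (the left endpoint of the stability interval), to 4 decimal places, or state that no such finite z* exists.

On y'=λy, z=hλ:
  order 2, 2-stage ⇒ R(z)=1+z+z^2/2
  (e.g. R(-0.31)=0.73805, |R|=0.73805)

Need |R(x)|<1, x<0.
x=-0.31: |R|=0.7380
|R(-1.89)|=0.8960 |R(-1.05)|=0.5012 |R(-0.68)|=0.5512
Bisect:
  x_lo=-2.7727 |R|=2.0712  x_hi=-0.1922 |R|=0.8263
  mid=-1.48245 |R|=0.61638 →hi
  mid=-2.12756 |R|=1.13570 →lo
  mid=-1.80500 |R|=0.82402 →hi
  mid=-1.96628 |R|=0.96685 →hi
  mid=-2.04692 |R|=1.04802 →lo
  mid=-2.00660 |R|=1.00662 →lo
  mid=-1.98644 |R|=0.98653 →hi
  mid=-1.99652 |R|=0.99653 →hi
  mid=-2.00156 |R|=1.00156 →lo
  mid=-1.99904 |R|=0.99904 →hi
  ...
  [-2.00014,-1.99999] ⇒ x*=-2.0000
Interval (-2.0000, 0).

z* = -2.0000.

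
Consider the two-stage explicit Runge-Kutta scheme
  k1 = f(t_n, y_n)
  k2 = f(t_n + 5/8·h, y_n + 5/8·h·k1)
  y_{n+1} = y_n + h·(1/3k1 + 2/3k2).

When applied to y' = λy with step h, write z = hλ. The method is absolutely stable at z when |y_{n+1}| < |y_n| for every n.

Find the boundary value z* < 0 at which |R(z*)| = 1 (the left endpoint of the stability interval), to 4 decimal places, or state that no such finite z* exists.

On y'=λy, z=hλ:
  k1=λy_n ⇒ h·k1=z·y_n;  k2=λ(1+5/8z)y_n ⇒ h·k2=z(1+5/8z)y_n
  y_{n+1}/y_n = 1 + 1/3z + 2/3z(1+5/8z) = 1 + z + 5/12z²
  R(z) = 1 + z + 5/12z².

Boundary: |R(x)|=1, x<0.
x=-0.59: |R|=0.5550
R=1: x+5/12x²=0 ⇒ x=−12/5=-2.4000; min R=1−1/(4·5/12)=0.4000>−1
Confirm numerically:
  x=-2.309: |R|=0.91245 <1
  x=-2.067: |R|=0.71320 <1
  x=-1.684: |R|=0.49761 <1
  x=-0.996: |R|=0.41734 <1
  x=-2.613: |R|=1.23190 >1
  x=-2.426: |R|=1.02628 >1
Stable set (-2.4000, 0).

left endpoint -2.4000.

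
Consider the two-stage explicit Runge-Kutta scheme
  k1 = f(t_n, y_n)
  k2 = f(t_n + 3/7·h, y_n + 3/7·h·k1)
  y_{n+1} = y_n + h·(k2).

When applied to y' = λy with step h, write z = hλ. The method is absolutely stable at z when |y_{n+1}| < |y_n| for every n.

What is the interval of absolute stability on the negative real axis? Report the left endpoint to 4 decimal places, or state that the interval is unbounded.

On y'=λy, z=hλ:
  k1=λy_n ⇒ h·k1=z·y_n;  k2=λ(1+3/7z)y_n ⇒ h·k2=z(1+3/7z)y_n
  y_{n+1}/y_n = 1 + z(1+3/7z) = 1 + z + 3/7z²
  Hence R(z) = 1 + z + 3/7z².

Solve |R(x)|<1 on ℝ⁻.
x=-0.93: |R|=0.4407
R=1: x+3/7x²=0 ⇒ x=−7/3=-2.3333; min R=1−1/(4·3/7)=0.4167>−1
Confirm numerically:
  x=-2.234: |R|=0.90490 <1
  x=-1.287: |R|=0.42287 <1
  x=-0.998: |R|=0.42886 <1
  x=-2.509: |R|=1.18889 >1
  x=-2.505: |R|=1.18430 >1
  x=-2.449: |R|=1.12140 >1
Interval (-2.3333, 0).

(-2.3333, 0).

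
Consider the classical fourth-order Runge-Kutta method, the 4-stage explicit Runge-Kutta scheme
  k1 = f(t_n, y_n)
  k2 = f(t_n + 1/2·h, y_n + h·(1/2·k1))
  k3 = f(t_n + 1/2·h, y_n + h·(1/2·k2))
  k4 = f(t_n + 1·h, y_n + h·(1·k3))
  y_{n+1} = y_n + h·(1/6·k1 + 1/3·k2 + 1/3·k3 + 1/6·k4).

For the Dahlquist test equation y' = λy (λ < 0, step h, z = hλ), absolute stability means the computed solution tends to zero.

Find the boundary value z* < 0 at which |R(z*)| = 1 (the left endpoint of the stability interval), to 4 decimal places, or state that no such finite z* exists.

z* = -2.7853.

With y'=λy (z=hλ):
  order 4, 4-stage ⇒ R(z)=1+z+z^2/2+z^3/6+z^4/24
  (e.g. R(-0.54)=0.58310, |R|=0.58310)

Find x<0 with |R(x)|<1.
x=-0.54: |R|=0.5831
|R(-1.71)|=0.2749 |R(-1.21)|=0.3161 |R(-0.63)|=0.5333
Bisect:
  x_lo=-3.3014 |R|=2.1008  x_hi=-0.3723 |R|=0.6892
  mid=-1.83685 |R|=0.29157 →hi
  mid=-2.56911 |R|=0.72008 →hi
  mid=-2.93524 |R|=1.25064 →lo
  mid=-2.75218 |R|=0.95121 →hi
  mid=-2.84371 |R|=1.09171 →lo
  mid=-2.79795 |R|=1.01924 →lo
  mid=-2.77506 |R|=0.98468 →hi
  mid=-2.78650 |R|=1.00183 →lo
  ...
  [-2.78543,-2.78525] ⇒ x*=-2.7853
Stable set (-2.7853, 0).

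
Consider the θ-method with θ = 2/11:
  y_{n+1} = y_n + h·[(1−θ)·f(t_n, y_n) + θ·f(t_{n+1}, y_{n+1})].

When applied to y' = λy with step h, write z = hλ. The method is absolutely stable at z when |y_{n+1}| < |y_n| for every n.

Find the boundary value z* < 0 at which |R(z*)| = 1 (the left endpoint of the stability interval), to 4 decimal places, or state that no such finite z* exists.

z* = -3.1429.

Set f=λy, z=hλ:
  y_{n+1} = y_n + z·[9/11·y_n + 2/11·y_{n+1}] ⇒ (1 − 2/11z)y_{n+1} = (1 + 9/11z)y_n
  Hence R(z) = (1 + 9/11z)/(1 − 2/11z).

Solve |R(x)|<1 on ℝ⁻.
x=-0.69: |R|=0.3869
R=−1: 1+9/11x = −1+2/11x ⇒ -7/11x=2 ⇒ x=2/(-7/11)=-3.1429
Confirm numerically:
  x=-2.624: |R|=0.77646 <1
  x=-2.591: |R|=0.76128 <1
  x=-2.064: |R|=0.50079 <1
  x=-1.905: |R|=0.41492 <1
  x=-3.698: |R|=1.21124 >1
  x=-3.368: |R|=1.08886 >1
Stable set (-3.1429, 0).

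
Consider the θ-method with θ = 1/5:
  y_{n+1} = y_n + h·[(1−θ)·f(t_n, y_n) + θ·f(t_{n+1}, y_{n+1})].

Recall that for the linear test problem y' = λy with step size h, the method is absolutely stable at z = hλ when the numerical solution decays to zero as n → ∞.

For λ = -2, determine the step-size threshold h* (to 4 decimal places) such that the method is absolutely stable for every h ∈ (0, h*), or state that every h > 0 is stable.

(-3.3333,0); λ=-2 ⇒ h* = (10/3)/2 = 1.6667.

On y'=λy, z=hλ:
  y_{n+1} = y_n + z·[4/5·y_n + 1/5·y_{n+1}] ⇒ (1 − 1/5z)y_{n+1} = (1 + 4/5z)y_n
  Hence R(z) = (1 + 4/5z)/(1 − 1/5z).

Find x<0 with |R(x)|<1.
x=-0.73: |R|=0.3630
R=−1: 1+4/5x = −1+1/5x ⇒ -3/5x=2 ⇒ x=2/(-3/5)=-3.3333
Confirm numerically:
  x=-2.130: |R|=0.49369 <1
  x=-1.794: |R|=0.32028 <1
  x=-1.435: |R|=0.11500 <1
  x=-1.396: |R|=0.09131 <1
  x=-3.882: |R|=1.18532 >1
  x=-3.486: |R|=1.05397 >1
Stable set (-3.3333, 0).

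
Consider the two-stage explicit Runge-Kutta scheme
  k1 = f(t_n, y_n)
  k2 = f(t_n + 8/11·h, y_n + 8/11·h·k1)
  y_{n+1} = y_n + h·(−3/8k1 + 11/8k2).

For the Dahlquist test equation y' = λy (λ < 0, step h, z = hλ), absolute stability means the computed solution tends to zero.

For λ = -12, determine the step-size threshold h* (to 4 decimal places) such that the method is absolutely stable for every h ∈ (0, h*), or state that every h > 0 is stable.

On y'=λy, z=hλ:
  k1=λy_n ⇒ h·k1=z·y_n;  k2=λ(1+8/11z)y_n ⇒ h·k2=z(1+8/11z)y_n
  y_{n+1}/y_n = 1 − 3/8z + 11/8z(1+8/11z) = 1 + z + z²
  R(z) = 1 + z + z².

Need |R(x)|<1, x<0.
x=-1.51: |R|=1.7701
R=1: x+1x²=0 ⇒ x=−1=-1.0000; min R=1−1/(4·1)=0.7500>−1
Confirm numerically:
  x=-0.885: |R|=0.89823 <1
  x=-0.555: |R|=0.75303 <1
  x=-0.538: |R|=0.75144 <1
  x=-0.473: |R|=0.75073 <1
  x=-1.485: |R|=1.72023 >1
  x=-1.125: |R|=1.14062 >1
So |R|<1 on (-1.0000, 0).

(-1.0000,0); λ=-12 ⇒ h* = (1)/12 = 0.0833.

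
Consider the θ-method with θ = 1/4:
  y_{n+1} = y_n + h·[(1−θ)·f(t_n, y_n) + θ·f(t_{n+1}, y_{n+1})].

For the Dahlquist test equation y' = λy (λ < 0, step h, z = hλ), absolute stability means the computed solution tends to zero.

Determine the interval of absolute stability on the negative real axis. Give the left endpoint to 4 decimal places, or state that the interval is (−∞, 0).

On y'=λy, z=hλ:
  y_{n+1} = y_n + z·[3/4·y_n + 1/4·y_{n+1}] ⇒ (1 − 1/4z)y_{n+1} = (1 + 3/4z)y_n
  so R(z) = (1 + 3/4z)/(1 − 1/4z).

Need |R(x)|<1, x<0.
x=-0.43: |R|=0.6117
R=−1: 1+3/4x = −1+1/4x ⇒ -1/2x=2 ⇒ x=2/(-1/2)=-4.0000
Confirm numerically:
  x=-3.790: |R|=0.94608 <1
  x=-2.516: |R|=0.54451 <1
  x=-1.905: |R|=0.29043 <1
  x=-1.875: |R|=0.27660 <1
  x=-4.532: |R|=1.12471 >1
  x=-4.362: |R|=1.08658 >1
  x=-4.302: |R|=1.07275 >1
Interval (-4.0000, 0).

(-4.0000, 0).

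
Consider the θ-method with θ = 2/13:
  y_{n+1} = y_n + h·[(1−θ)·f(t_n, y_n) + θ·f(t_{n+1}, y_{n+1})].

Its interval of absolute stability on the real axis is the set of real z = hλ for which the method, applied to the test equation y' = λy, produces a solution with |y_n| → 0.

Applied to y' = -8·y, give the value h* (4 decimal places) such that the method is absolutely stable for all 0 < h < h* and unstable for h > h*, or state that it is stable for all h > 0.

(-2.8889,0); λ=-8 ⇒ h* = (26/9)/8 = 0.3611.

Test eqn y'=λy, z=hλ:
  y_{n+1} = y_n + z·[11/13·y_n + 2/13·y_{n+1}] ⇒ (1 − 2/13z)y_{n+1} = (1 + 11/13z)y_n
  Hence R(z) = (1 + 11/13z)/(1 − 2/13z).

Boundary: |R(x)|=1, x<0.
x=-0.39: |R|=0.6321
R=−1: 1+11/13x = −1+2/13x ⇒ -9/13x=2 ⇒ x=2/(-9/13)=-2.8889
Confirm numerically:
  x=-2.512: |R|=0.81181 <1
  x=-1.953: |R|=0.50177 <1
  x=-1.698: |R|=0.34630 <1
  x=-1.370: |R|=0.13151 <1
  x=-3.135: |R|=1.11495 >1
  x=-3.056: |R|=1.07869 >1
Stable set (-2.8889, 0).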